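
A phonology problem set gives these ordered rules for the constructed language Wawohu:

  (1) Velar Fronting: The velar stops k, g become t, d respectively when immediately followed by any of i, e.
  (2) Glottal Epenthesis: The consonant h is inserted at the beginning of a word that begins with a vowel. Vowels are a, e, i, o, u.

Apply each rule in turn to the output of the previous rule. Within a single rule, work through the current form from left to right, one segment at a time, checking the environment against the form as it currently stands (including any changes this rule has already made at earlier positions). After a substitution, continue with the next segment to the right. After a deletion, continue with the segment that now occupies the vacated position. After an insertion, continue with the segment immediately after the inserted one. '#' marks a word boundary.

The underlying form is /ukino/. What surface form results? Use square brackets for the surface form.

(1) Velar Fronting: [ukino] → [utino]
(2) Glottal Epenthesis: [utino] → [hutino]

[hutino]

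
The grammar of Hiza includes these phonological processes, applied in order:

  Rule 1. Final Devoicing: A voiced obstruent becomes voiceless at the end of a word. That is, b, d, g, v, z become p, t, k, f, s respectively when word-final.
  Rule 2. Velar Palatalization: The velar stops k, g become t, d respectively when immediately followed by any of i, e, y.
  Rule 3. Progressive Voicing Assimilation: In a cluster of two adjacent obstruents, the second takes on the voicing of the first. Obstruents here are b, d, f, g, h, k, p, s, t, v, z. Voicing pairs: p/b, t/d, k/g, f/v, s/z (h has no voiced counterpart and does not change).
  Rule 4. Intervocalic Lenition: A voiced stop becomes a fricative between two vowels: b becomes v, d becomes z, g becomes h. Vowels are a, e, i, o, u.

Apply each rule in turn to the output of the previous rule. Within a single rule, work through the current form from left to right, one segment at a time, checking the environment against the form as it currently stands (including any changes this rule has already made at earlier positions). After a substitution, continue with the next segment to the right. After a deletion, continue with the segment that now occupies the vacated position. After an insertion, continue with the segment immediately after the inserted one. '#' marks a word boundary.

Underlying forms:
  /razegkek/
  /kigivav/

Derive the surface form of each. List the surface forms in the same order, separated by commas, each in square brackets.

[razegdek], [tizivaf]

/razegkek/:
  Rule 1 Final Devoicing: no change — [razegkek]
  Rule 2 Velar Palatalization: [razegkek] → [razegtek]
  Rule 3 Progressive Voicing Assimilation: [razegtek] → [razegdek]
  Rule 4 Intervocalic Lenition: no change — [razegdek]
/kigivav/:
  Rule 1 Final Devoicing: [kigivav] → [kigivaf]
  Rule 2 Velar Palatalization: [kigivaf] → [tidivaf]
  Rule 3 Progressive Voicing Assimilation: no change — [tidivaf]
  Rule 4 Intervocalic Lenition: [tidivaf] → [tizivaf]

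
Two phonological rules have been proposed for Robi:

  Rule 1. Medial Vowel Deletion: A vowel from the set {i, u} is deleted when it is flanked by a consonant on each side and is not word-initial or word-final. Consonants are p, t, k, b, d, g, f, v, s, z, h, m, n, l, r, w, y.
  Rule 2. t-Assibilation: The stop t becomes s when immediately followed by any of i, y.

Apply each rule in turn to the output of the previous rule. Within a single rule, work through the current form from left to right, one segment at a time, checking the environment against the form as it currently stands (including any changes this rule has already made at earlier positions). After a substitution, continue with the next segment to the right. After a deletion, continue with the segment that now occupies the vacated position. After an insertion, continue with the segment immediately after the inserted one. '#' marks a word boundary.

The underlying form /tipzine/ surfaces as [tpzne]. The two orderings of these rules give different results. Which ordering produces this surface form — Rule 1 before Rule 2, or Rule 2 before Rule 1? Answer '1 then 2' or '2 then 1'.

1 then 2

Order 1 then 2:
  1 Medial Vowel Deletion: [tipzine] → [tpzne]
  2 t-Assibilation: no change — [tpzne]
  result: [tpzne]
Order 2 then 1:
  2 t-Assibilation: [tipzine] → [sipzine]
  1 Medial Vowel Deletion: [sipzine] → [spzne]
  result: [spzne]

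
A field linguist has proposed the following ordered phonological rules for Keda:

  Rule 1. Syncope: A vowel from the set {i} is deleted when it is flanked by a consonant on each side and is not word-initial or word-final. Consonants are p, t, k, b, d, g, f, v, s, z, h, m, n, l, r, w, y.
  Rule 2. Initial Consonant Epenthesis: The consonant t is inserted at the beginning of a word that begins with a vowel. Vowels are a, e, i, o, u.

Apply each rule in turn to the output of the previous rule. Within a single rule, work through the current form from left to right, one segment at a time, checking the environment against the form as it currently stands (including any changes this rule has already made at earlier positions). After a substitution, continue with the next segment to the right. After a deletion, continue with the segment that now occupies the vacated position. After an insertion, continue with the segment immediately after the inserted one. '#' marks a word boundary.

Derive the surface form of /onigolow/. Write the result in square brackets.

[tongolow]

Rule 1 Syncope: [onigolow] → [ongolow]
Rule 2 Initial Consonant Epenthesis: [ongolow] → [tongolow]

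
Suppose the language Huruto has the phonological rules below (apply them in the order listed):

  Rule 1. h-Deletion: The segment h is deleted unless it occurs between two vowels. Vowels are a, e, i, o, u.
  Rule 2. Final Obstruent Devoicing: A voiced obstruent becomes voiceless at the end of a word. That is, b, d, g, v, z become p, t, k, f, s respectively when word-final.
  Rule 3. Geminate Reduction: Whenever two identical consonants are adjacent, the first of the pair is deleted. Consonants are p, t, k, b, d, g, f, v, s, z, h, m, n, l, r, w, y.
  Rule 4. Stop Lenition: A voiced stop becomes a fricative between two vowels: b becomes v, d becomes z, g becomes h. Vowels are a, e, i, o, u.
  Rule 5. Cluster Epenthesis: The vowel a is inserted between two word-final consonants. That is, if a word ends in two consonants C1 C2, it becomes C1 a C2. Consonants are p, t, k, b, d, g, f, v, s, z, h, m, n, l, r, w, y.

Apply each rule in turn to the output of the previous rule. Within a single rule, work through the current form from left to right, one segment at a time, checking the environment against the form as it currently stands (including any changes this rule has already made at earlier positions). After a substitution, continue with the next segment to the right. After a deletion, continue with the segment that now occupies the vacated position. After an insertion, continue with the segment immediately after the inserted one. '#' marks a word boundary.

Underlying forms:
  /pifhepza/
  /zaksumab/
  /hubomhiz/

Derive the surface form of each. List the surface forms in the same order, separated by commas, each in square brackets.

[pifepza], [zaksumap], [uvomis]

/pifhepza/:
  Rule 1 h-Deletion: [pifhepza] → [pifepza]
  Rule 2 Final Obstruent Devoicing: no change — [pifepza]
  Rule 3 Geminate Reduction: no change — [pifepza]
  Rule 4 Stop Lenition: no change — [pifepza]
  Rule 5 Cluster Epenthesis: no change — [pifepza]
/zaksumab/:
  Rule 1 h-Deletion: no change — [zaksumab]
  Rule 2 Final Obstruent Devoicing: [zaksumab] → [zaksumap]
  Rule 3 Geminate Reduction: no change — [zaksumap]
  Rule 4 Stop Lenition: no change — [zaksumap]
  Rule 5 Cluster Epenthesis: no change — [zaksumap]
/hubomhiz/:
  Rule 1 h-Deletion: [hubomhiz] → [ubomiz]
  Rule 2 Final Obstruent Devoicing: [ubomiz] → [ubomis]
  Rule 3 Geminate Reduction: no change — [ubomis]
  Rule 4 Stop Lenition: [ubomis] → [uvomis]
  Rule 5 Cluster Epenthesis: no change — [uvomis]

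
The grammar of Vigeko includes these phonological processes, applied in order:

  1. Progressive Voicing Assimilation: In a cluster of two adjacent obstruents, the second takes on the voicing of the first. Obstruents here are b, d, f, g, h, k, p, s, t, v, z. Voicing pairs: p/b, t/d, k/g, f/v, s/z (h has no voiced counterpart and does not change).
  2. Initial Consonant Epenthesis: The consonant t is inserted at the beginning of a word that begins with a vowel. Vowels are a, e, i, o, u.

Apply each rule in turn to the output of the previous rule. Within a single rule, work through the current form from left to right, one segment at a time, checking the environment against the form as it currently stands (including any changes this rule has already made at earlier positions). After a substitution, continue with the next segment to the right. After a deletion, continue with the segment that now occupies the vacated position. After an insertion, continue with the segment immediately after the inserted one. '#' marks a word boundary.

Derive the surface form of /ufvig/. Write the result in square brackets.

1 Progressive Voicing Assimilation: [ufvig] → [uffig]
2 Initial Consonant Epenthesis: [uffig] → [tuffig]

[tuffig]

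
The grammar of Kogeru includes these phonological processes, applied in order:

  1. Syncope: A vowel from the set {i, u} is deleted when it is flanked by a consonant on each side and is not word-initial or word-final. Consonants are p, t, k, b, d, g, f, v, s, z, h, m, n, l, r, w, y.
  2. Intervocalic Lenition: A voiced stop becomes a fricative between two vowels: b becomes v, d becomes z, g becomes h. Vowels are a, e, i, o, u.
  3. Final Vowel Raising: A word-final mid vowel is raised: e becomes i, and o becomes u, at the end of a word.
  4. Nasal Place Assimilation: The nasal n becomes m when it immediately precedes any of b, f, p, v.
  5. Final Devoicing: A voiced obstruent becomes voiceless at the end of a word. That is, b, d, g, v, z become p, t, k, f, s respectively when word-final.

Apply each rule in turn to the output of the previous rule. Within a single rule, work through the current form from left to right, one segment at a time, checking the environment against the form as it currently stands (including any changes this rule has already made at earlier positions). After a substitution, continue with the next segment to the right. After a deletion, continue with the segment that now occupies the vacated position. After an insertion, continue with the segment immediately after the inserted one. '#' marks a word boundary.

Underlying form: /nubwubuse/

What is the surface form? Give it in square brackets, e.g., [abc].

1 Syncope: [nubwubuse] → [nbwbse]
2 Intervocalic Lenition: no change — [nbwbse]
3 Final Vowel Raising: [nbwbse] → [nbwbsi]
4 Nasal Place Assimilation: [nbwbsi] → [mbwbsi]
5 Final Devoicing: no change — [mbwbsi]

[mbwbsi]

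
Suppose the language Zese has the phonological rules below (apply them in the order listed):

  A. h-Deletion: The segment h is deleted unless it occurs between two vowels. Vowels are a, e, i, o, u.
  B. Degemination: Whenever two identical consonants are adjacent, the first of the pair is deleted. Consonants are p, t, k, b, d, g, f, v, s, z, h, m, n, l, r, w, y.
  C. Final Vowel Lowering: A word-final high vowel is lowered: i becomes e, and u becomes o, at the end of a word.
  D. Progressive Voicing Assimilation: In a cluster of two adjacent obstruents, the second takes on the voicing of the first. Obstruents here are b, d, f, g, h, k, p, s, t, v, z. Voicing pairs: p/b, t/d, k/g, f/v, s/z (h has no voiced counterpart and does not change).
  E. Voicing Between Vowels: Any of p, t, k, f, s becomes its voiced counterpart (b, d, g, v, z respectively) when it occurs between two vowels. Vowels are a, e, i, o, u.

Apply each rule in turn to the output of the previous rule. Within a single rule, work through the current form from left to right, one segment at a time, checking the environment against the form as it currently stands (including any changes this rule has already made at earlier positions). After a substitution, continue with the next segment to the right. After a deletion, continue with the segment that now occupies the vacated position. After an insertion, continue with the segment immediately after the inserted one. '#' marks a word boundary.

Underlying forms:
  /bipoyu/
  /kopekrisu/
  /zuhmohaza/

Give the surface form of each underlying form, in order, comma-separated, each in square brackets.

/bipoyu/:
  A h-Deletion: no change — [bipoyu]
  B Degemination: no change — [bipoyu]
  C Final Vowel Lowering: [bipoyu] → [bipoyo]
  D Progressive Voicing Assimilation: no change — [bipoyo]
  E Voicing Between Vowels: [bipoyo] → [biboyo]
/kopekrisu/:
  A h-Deletion: no change — [kopekrisu]
  B Degemination: no change — [kopekrisu]
  C Final Vowel Lowering: [kopekrisu] → [kopekriso]
  D Progressive Voicing Assimilation: no change — [kopekriso]
  E Voicing Between Vowels: [kopekriso] → [kobekrizo]
/zuhmohaza/:
  A h-Deletion: [zuhmohaza] → [zumohaza]
  B Degemination: no change — [zumohaza]
  C Final Vowel Lowering: no change — [zumohaza]
  D Progressive Voicing Assimilation: no change — [zumohaza]
  E Voicing Between Vowels: no change — [zumohaza]

[biboyo], [kobekrizo], [zumohaza]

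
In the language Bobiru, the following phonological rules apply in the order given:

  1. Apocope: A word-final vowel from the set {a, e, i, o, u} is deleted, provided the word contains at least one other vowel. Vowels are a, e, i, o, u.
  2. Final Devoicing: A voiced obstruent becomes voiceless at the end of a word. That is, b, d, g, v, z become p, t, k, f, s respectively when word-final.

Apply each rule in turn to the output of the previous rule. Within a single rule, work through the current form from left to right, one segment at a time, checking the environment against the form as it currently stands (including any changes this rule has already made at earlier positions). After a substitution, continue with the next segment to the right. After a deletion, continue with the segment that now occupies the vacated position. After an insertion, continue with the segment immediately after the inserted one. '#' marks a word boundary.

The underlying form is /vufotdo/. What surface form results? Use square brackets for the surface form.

[vufott]

1 Apocope: [vufotdo] → [vufotd]
2 Final Devoicing: [vufotd] → [vufott]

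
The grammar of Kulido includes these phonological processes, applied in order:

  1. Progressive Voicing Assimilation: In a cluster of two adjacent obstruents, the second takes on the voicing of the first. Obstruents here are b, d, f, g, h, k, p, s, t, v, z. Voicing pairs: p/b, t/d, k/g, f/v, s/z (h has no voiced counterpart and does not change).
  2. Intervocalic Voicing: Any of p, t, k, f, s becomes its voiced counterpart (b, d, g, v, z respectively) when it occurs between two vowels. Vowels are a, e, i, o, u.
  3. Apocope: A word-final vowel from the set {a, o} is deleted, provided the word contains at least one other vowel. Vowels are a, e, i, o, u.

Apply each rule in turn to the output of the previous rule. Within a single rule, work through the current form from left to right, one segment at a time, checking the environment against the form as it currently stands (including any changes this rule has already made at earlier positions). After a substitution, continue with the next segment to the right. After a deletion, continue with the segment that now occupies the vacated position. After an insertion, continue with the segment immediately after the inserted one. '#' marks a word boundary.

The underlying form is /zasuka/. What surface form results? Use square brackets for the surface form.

1 Progressive Voicing Assimilation: no change — [zasuka]
2 Intervocalic Voicing: [zasuka] → [zazuga]
3 Apocope: [zazuga] → [zazug]

[zazug]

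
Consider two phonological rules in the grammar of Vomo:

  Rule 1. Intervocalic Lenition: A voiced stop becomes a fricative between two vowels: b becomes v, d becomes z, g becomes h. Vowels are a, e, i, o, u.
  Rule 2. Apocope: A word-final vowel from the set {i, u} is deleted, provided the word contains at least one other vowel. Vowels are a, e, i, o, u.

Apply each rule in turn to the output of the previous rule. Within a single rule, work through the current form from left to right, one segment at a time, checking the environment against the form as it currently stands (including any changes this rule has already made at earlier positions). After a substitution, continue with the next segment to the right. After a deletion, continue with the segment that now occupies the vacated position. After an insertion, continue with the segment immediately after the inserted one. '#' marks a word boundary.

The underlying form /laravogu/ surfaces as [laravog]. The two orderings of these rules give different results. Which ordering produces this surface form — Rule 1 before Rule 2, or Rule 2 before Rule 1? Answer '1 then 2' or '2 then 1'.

Order 1 then 2:
  1 Intervocalic Lenition: [laravogu] → [laravohu]
  2 Apocope: [laravohu] → [laravoh]
  result: [laravoh]
Order 2 then 1:
  2 Apocope: [laravogu] → [laravog]
  1 Intervocalic Lenition: no change — [laravog]
  result: [laravog]

2 then 1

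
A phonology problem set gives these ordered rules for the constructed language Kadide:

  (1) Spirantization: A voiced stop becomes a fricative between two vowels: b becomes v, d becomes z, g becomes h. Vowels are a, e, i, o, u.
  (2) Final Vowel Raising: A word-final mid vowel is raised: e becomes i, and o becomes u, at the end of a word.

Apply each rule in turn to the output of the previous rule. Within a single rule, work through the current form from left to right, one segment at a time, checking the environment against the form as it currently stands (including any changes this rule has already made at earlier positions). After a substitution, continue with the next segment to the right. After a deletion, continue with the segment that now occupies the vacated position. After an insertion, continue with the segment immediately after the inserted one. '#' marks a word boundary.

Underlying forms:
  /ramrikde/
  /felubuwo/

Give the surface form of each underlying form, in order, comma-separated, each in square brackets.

/ramrikde/:
  (1) Spirantization: no change — [ramrikde]
  (2) Final Vowel Raising: [ramrikde] → [ramrikdi]
/felubuwo/:
  (1) Spirantization: [felubuwo] → [feluvuwo]
  (2) Final Vowel Raising: [feluvuwo] → [feluvuwu]

[ramrikdi], [feluvuwu]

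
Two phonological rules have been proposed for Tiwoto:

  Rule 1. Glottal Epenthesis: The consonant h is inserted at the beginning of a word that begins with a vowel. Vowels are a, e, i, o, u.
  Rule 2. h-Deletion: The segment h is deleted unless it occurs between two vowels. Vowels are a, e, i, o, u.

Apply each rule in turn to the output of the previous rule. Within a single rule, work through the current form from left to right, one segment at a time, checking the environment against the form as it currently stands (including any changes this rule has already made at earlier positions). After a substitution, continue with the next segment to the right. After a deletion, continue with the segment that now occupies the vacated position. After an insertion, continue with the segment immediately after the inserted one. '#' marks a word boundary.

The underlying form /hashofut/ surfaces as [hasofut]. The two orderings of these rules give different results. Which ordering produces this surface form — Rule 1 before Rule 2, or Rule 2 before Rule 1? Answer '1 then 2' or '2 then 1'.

2 then 1

Order 1 then 2:
  1 Glottal Epenthesis: no change — [hashofut]
  2 h-Deletion: [hashofut] → [asofut]
  result: [asofut]
Order 2 then 1:
  2 h-Deletion: [hashofut] → [asofut]
  1 Glottal Epenthesis: [asofut] → [hasofut]
  result: [hasofut]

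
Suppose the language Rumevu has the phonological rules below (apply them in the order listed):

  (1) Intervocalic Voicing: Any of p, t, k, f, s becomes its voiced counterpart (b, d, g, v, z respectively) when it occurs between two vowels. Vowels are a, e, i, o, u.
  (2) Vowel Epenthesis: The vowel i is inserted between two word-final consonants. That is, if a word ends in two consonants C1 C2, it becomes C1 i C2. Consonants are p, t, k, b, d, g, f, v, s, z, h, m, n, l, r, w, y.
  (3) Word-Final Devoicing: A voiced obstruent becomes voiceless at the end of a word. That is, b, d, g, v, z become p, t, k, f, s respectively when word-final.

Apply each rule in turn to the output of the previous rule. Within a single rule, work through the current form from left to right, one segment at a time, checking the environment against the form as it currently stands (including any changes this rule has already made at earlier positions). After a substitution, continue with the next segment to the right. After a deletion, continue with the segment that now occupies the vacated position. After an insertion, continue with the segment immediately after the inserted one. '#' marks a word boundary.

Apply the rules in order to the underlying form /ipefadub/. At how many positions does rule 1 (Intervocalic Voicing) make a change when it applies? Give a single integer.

2

(1) Intervocalic Voicing: [ipefadub] → [ibevadub]
(2) Vowel Epenthesis: no change — [ibevadub]
(3) Word-Final Devoicing: [ibevadub] → [ibevadup]
Rule 1 changed 2 position(s).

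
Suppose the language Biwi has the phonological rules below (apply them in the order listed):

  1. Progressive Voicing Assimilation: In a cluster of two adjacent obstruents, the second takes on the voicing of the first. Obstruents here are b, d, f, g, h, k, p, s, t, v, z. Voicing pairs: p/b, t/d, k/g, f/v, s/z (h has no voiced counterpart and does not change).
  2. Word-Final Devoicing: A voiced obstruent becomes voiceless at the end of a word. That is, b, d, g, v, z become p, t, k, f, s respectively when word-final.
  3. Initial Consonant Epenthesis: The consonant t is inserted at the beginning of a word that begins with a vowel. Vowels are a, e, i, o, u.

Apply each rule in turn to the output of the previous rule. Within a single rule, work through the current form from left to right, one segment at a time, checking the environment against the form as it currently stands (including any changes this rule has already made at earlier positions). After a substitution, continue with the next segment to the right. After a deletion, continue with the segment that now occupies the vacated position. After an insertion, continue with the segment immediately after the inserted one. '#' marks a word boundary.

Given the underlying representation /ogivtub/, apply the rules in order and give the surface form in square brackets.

1 Progressive Voicing Assimilation: [ogivtub] → [ogivdub]
2 Word-Final Devoicing: [ogivdub] → [ogivdup]
3 Initial Consonant Epenthesis: [ogivdup] → [togivdup]

[togivdup]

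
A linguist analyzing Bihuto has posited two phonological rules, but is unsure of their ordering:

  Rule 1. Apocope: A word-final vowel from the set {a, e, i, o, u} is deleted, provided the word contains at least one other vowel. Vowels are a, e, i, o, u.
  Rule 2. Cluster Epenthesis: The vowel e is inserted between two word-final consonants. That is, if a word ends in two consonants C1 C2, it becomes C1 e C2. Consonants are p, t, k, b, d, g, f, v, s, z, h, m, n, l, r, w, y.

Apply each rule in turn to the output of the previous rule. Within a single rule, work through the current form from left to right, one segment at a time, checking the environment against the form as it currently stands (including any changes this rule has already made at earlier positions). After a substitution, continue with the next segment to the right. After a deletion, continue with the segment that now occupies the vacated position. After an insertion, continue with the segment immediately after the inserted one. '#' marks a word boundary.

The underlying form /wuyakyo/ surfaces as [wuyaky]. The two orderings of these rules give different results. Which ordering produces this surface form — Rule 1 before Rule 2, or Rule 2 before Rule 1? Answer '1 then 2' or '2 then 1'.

Order 1 then 2:
  1 Apocope: [wuyakyo] → [wuyaky]
  2 Cluster Epenthesis: [wuyaky] → [wuyakey]
  result: [wuyakey]
Order 2 then 1:
  2 Cluster Epenthesis: no change — [wuyakyo]
  1 Apocope: [wuyakyo] → [wuyaky]
  result: [wuyaky]

2 then 1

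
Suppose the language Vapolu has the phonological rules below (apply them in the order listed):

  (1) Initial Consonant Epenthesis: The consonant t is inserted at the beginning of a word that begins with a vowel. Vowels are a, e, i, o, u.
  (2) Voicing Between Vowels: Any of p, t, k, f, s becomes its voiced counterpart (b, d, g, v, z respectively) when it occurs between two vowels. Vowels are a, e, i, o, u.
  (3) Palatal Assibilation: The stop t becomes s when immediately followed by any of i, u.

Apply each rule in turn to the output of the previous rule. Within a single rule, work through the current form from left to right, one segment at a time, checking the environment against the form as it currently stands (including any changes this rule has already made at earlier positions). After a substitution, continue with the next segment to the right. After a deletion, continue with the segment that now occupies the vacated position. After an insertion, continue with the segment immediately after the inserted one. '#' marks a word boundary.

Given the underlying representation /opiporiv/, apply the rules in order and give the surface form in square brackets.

[tobiboriv]

(1) Initial Consonant Epenthesis: [opiporiv] → [topiporiv]
(2) Voicing Between Vowels: [topiporiv] → [tobiboriv]
(3) Palatal Assibilation: no change — [tobiboriv]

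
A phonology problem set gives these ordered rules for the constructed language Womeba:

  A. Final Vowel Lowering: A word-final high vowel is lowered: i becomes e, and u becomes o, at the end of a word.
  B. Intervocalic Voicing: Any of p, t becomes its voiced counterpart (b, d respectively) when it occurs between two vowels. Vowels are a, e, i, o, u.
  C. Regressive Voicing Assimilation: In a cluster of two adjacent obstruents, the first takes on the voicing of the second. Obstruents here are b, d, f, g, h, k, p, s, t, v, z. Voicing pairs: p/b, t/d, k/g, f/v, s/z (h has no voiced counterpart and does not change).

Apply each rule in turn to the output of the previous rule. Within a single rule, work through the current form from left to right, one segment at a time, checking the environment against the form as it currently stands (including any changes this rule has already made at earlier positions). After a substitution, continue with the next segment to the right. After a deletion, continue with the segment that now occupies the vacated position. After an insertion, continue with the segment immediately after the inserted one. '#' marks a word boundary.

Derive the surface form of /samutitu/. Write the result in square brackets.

[samudido]

A Final Vowel Lowering: [samutitu] → [samutito]
B Intervocalic Voicing: [samutito] → [samudido]
C Regressive Voicing Assimilation: no change — [samudido]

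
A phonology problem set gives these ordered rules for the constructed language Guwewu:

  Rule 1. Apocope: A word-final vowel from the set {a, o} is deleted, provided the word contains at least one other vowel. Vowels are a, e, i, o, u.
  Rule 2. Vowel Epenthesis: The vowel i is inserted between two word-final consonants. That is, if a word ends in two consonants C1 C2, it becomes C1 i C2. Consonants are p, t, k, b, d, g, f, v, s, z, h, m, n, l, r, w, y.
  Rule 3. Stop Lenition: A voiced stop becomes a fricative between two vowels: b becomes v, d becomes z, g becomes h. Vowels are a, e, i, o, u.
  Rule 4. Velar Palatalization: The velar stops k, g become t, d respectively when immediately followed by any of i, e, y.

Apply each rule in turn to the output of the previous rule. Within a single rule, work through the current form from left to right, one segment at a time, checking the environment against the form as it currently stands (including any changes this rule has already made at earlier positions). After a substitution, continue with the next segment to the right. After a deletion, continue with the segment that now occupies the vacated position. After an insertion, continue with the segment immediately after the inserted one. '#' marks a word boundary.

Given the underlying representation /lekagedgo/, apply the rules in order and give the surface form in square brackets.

[lekahezig]

Rule 1 Apocope: [lekagedgo] → [lekagedg]
Rule 2 Vowel Epenthesis: [lekagedg] → [lekagedig]
Rule 3 Stop Lenition: [lekagedig] → [lekahezig]
Rule 4 Velar Palatalization: no change — [lekahezig]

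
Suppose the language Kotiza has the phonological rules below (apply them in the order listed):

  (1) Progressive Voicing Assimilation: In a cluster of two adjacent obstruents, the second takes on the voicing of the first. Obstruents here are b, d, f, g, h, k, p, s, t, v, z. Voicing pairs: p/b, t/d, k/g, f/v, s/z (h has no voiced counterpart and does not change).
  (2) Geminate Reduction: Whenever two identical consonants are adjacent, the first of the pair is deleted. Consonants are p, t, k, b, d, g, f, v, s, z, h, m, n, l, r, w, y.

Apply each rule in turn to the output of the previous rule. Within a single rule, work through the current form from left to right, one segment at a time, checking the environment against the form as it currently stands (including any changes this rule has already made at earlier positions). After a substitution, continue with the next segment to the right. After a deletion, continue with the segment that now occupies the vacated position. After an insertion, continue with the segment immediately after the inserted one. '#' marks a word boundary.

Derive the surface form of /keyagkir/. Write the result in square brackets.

[keyagir]

(1) Progressive Voicing Assimilation: [keyagkir] → [keyaggir]
(2) Geminate Reduction: [keyaggir] → [keyagir]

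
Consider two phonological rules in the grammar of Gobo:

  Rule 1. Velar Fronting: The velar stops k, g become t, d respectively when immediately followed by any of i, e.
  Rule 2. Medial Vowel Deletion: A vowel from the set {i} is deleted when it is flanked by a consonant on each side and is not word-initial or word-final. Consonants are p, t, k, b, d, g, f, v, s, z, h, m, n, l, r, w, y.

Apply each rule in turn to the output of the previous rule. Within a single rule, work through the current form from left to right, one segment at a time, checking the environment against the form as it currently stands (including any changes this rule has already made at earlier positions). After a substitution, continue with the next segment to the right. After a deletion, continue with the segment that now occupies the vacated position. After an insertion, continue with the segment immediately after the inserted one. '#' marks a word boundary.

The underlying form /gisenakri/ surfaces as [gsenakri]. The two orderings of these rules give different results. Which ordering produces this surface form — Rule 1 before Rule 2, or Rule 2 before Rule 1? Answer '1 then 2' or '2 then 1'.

2 then 1

Order 1 then 2:
  1 Velar Fronting: [gisenakri] → [disenakri]
  2 Medial Vowel Deletion: [disenakri] → [dsenakri]
  result: [dsenakri]
Order 2 then 1:
  2 Medial Vowel Deletion: [gisenakri] → [gsenakri]
  1 Velar Fronting: no change — [gsenakri]
  result: [gsenakri]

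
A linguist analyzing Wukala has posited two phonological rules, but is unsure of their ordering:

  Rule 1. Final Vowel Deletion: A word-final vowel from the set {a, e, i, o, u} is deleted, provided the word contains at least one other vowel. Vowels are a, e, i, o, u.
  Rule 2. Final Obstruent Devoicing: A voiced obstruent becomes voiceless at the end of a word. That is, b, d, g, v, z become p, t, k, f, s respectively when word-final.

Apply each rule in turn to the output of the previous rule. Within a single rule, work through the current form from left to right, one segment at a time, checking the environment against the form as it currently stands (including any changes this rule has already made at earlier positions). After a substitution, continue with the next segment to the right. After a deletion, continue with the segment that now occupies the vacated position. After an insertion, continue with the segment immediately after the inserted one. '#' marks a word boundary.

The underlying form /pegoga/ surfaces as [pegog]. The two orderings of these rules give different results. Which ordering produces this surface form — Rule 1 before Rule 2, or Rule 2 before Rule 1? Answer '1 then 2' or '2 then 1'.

Order 1 then 2:
  1 Final Vowel Deletion: [pegoga] → [pegog]
  2 Final Obstruent Devoicing: [pegog] → [pegok]
  result: [pegok]
Order 2 then 1:
  2 Final Obstruent Devoicing: no change — [pegoga]
  1 Final Vowel Deletion: [pegoga] → [pegog]
  result: [pegog]

2 then 1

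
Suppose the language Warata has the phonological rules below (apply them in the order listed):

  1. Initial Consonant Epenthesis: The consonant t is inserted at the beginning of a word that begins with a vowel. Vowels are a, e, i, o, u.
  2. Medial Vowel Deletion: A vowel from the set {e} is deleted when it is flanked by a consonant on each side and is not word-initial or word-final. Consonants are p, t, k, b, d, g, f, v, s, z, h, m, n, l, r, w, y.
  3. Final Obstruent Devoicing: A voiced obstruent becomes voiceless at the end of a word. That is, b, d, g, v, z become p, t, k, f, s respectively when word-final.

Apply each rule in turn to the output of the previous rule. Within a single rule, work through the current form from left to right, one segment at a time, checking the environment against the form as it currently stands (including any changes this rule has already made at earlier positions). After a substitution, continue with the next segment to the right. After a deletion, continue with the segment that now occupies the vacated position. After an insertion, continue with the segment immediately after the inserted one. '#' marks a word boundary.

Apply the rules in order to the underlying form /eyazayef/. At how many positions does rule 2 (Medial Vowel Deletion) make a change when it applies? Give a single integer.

1 Initial Consonant Epenthesis: [eyazayef] → [teyazayef]
2 Medial Vowel Deletion: [teyazayef] → [tyazayf]
3 Final Obstruent Devoicing: no change — [tyazayf]
Rule 2 changed 2 position(s).

2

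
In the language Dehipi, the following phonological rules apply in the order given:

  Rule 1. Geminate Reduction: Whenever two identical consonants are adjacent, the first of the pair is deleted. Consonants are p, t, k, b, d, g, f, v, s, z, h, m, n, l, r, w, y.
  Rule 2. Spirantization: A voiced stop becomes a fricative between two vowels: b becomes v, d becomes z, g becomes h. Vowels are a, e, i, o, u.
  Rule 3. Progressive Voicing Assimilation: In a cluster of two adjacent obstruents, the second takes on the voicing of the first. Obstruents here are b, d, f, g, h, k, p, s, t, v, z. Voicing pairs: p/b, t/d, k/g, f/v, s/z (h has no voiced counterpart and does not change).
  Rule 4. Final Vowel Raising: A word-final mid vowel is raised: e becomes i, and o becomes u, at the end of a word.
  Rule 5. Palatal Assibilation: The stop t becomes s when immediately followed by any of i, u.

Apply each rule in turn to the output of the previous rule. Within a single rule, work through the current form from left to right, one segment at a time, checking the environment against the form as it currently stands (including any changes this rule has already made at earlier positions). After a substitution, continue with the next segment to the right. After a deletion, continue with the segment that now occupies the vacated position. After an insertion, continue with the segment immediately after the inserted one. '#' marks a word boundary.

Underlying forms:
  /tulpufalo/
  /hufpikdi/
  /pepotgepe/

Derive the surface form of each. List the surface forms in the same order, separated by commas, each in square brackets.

[sulpufalu], [hufpiksi], [pepotkepi]

/tulpufalo/:
  Rule 1 Geminate Reduction: no change — [tulpufalo]
  Rule 2 Spirantization: no change — [tulpufalo]
  Rule 3 Progressive Voicing Assimilation: no change — [tulpufalo]
  Rule 4 Final Vowel Raising: [tulpufalo] → [tulpufalu]
  Rule 5 Palatal Assibilation: [tulpufalu] → [sulpufalu]
/hufpikdi/:
  Rule 1 Geminate Reduction: no change — [hufpikdi]
  Rule 2 Spirantization: no change — [hufpikdi]
  Rule 3 Progressive Voicing Assimilation: [hufpikdi] → [hufpikti]
  Rule 4 Final Vowel Raising: no change — [hufpikti]
  Rule 5 Palatal Assibilation: [hufpikti] → [hufpiksi]
/pepotgepe/:
  Rule 1 Geminate Reduction: no change — [pepotgepe]
  Rule 2 Spirantization: no change — [pepotgepe]
  Rule 3 Progressive Voicing Assimilation: [pepotgepe] → [pepotkepe]
  Rule 4 Final Vowel Raising: [pepotkepe] → [pepotkepi]
  Rule 5 Palatal Assibilation: no change — [pepotkepi]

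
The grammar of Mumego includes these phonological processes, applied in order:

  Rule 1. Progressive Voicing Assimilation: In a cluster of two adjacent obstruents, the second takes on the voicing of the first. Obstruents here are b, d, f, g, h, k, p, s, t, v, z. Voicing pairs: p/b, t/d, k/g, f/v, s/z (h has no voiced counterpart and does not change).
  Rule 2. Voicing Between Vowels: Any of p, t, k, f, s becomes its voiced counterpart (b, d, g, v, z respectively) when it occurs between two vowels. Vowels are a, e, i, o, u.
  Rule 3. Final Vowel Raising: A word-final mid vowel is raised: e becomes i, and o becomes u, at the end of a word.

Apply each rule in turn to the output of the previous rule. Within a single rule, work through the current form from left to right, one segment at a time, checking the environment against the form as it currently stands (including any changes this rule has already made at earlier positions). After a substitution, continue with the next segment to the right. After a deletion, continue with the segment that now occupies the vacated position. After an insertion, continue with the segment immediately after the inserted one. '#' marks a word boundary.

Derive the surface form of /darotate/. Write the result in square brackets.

[darodadi]

Rule 1 Progressive Voicing Assimilation: no change — [darotate]
Rule 2 Voicing Between Vowels: [darotate] → [darodade]
Rule 3 Final Vowel Raising: [darodade] → [darodadi]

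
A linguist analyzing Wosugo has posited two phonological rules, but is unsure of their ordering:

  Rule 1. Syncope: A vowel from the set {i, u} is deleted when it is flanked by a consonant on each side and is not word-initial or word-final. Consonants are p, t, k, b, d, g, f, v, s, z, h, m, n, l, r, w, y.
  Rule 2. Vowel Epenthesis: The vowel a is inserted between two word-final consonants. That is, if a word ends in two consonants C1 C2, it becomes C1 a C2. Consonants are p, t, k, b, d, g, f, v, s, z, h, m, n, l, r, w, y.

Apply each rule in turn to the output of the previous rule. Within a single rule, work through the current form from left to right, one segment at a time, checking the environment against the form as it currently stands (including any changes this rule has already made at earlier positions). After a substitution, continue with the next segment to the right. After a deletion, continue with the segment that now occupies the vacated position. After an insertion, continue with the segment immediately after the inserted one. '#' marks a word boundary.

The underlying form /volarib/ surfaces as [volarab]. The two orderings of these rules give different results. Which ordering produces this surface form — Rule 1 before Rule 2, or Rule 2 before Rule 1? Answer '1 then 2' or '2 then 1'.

1 then 2

Order 1 then 2:
  1 Syncope: [volarib] → [volarb]
  2 Vowel Epenthesis: [volarb] → [volarab]
  result: [volarab]
Order 2 then 1:
  2 Vowel Epenthesis: no change — [volarib]
  1 Syncope: [volarib] → [volarb]
  result: [volarb]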